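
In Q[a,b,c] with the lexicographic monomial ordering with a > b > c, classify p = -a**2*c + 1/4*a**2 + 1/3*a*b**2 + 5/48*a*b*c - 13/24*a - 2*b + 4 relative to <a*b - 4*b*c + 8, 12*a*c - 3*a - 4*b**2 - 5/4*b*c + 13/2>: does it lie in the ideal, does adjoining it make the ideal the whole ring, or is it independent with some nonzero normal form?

First compute the reduced Gröbner basis of I by Buchberger's algorithm.
f_1 = a*b - 4*b*c + 8, LT = a*b.
f_2 = 12*a*c - 3*a - 4*b**2 - 5/4*b*c + 13/2, LT = a*c.

S(f_1,f_2): lcm = a*b*c. S = 1/4*a*b + 1/3*b**3 + 5/48*b**2*c - 4*b*c**2 - 13/24*b + 8*c.
  leading term a*b: subtract (1/4)·f_1 from 1/4*a*b + 1/3*b**3 + 5/48*b**2*c - 4*b*c**2 - 13/24*b + 8*c → 1/3*b**3 + 5/48*b**2*c - 4*b*c**2 + b*c - 13/24*b + 8*c - 2
  leading term b**3: no divisor's leading term divides it; move 1/3*b**3 to the remainder.
  leading term b**2*c: no divisor's leading term divides it; move 5/48*b**2*c to the remainder.
  leading term b*c**2: no divisor's leading term divides it; move -4*b*c**2 to the remainder.
  leading term b*c: no divisor's leading term divides it; move b*c to the remainder.
  leading term b: no divisor's leading term divides it; move -13/24*b to the remainder.
  leading term c: no divisor's leading term divides it; move 8*c to the remainder.
  leading term 1: no divisor's leading term divides it; move -2 to the remainder.
  remainder 1/3*b**3 + 5/48*b**2*c - 4*b*c**2 + b*c - 13/24*b + 8*c - 2 ≠ 0; add h_3 = 1/3*b**3 + 5/48*b**2*c - 4*b*c**2 + b*c - 13/24*b + 8*c - 2 to the basis.

The other S-polynomials (S(f_1,h_3), S(f_2,h_3)) all reduce to 0 modulo the current basis, so we have a Gröbner basis.
Inter-reduce: drop elements whose leading term is divisible by another's, tail-reduce, and make monic.
Reduced Gröbner basis: {a*b - 4*b*c + 8, a*c - 1/4*a - 1/3*b**2 - 5/48*b*c + 13/24, b**3 + 5/16*b**2*c - 12*b*c**2 + 3*b*c - 13/8*b + 24*c - 6}.
Label its elements g_1 = a*b - 4*b*c + 8, g_2 = a*c - 1/4*a - 1/3*b**2 - 5/48*b*c + 13/24, g_3 = b**3 + 5/16*b**2*c - 12*b*c**2 + 3*b*c - 13/8*b + 24*c - 6.

Reduce p = -a**2*c + 1/4*a**2 + 1/3*a*b**2 + 5/48*a*b*c - 13/24*a - 2*b + 4 modulo G:
  leading term a**2*c: subtract (-a)·g_2 from -a**2*c + 1/4*a**2 + 1/3*a*b**2 + 5/48*a*b*c - 13/24*a - 2*b + 4 → -2*b + 4
  leading term b: no divisor's leading term divides it; move -2*b to the remainder.
  leading term 1: no divisor's leading term divides it; move 4 to the remainder.
  normal form = -2*b + 4.
The normal form is nonzero, so p ∉ I. Since p minus its normal form lies in I, I + (p) = I + (r) where r = -2*b + 4; decide whether this ideal is the whole ring.
Run Buchberger on G together with r (pairs among the g_i already reduce to 0 since G is a Gröbner basis):
g_1 = a*b - 4*b*c + 8, LT = a*b.
g_2 = a*c - 1/4*a - 1/3*b**2 - 5/48*b*c + 13/24, LT = a*c.
g_3 = b**3 + 5/16*b**2*c - 12*b*c**2 + 3*b*c - 13/8*b + 24*c - 6, LT = b**3.
r = -2*b + 4, LT = b.

S(g_1,r): lcm = a*b. S = 2*a - 4*b*c + 8.
  leading term a: no divisor's leading term divides it; move 2*a to the remainder.
  leading term b*c: subtract (2*c)·r from -4*b*c + 8 → -8*c + 8
  leading term c: no divisor's leading term divides it; move -8*c to the remainder.
  leading term 1: no divisor's leading term divides it; move 8 to the remainder.
  remainder 2*a - 8*c + 8 ≠ 0; add m_5 = 2*a - 8*c + 8 to the basis.

S(g_3,r): lcm = b**3. S = 5/16*b**2*c + 2*b**2 - 12*b*c**2 + 3*b*c - 13/8*b + 24*c - 6.
  leading term b**2*c: subtract (-5/32*b*c)·r from 5/16*b**2*c + 2*b**2 - 12*b*c**2 + 3*b*c - 13/8*b + 24*c - 6 → 2*b**2 - 12*b*c**2 + 29/8*b*c - 13/8*b + 24*c - 6
  leading term b**2: subtract (-b)·r from 2*b**2 - 12*b*c**2 + 29/8*b*c - 13/8*b + 24*c - 6 → -12*b*c**2 + 29/8*b*c + 19/8*b + 24*c - 6
  leading term b*c**2: subtract (6*c**2)·r from -12*b*c**2 + 29/8*b*c + 19/8*b + 24*c - 6 → 29/8*b*c + 19/8*b - 24*c**2 + 24*c - 6
  leading term b*c: subtract (-29/16*c)·r from 29/8*b*c + 19/8*b - 24*c**2 + 24*c - 6 → 19/8*b - 24*c**2 + 125/4*c - 6
  leading term b: subtract (-19/16)·r from 19/8*b - 24*c**2 + 125/4*c - 6 → -24*c**2 + 125/4*c - 5/4
  leading term c**2: no divisor's leading term divides it; move -24*c**2 to the remainder.
  leading term c: no divisor's leading term divides it; move 125/4*c to the remainder.
  leading term 1: no divisor's leading term divides it; move -5/4 to the remainder.
  remainder -24*c**2 + 125/4*c - 5/4 ≠ 0; add m_6 = -24*c**2 + 125/4*c - 5/4 to the basis.

The other S-polynomials (S(g_1,g_2), S(g_1,g_3), S(g_2,g_3), S(g_2,r), S(g_1,m_5), S(g_2,m_5), S(g_3,m_5), S(r,m_5), S(g_1,m_6), S(g_2,m_6), S(g_3,m_6), S(r,m_6), S(m_5,m_6)) all reduce to 0 modulo the current basis, so we have a Gröbner basis.
Inter-reduce: drop elements whose leading term is divisible by another's, tail-reduce, and make monic.
Reduced Gröbner basis: {a - 4*c + 4, b - 2, c**2 - 125/96*c + 5/96}.
The reduced Gröbner basis of I + (p) is {a - 4*c + 4, b - 2, c**2 - 125/96*c + 5/96} ≠ {1}, a proper ideal, so the enlarged system stays consistent: p is independent of I, with normal form -2*b + 4.

Ideal membership is decidable via reduction modulo a Gröbner basis.

-a**2*c + 1/4*a**2 + 1/3*a*b**2 + 5/48*a*b*c - 13/24*a - 2*b + 4 is independent of I; its normal form modulo I is -2*b + 4.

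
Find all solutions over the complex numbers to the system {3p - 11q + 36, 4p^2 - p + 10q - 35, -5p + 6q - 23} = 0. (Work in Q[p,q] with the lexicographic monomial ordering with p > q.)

Compute a lex Gröbner basis by Buchberger's algorithm.
f_1 = 3p - 11q + 36, LT = p.
f_2 = 4p^2 - p + 10q - 35, LT = p^2.
f_3 = -5p + 6q - 23, LT = p.

S(f_1,f_2): lcm = p^2. S = -11/3pq + 49/4p - 5/2q + 35/4.
  leading term pq: subtract (-11/9q)·f_1 from -11/3pq + 49/4p - 5/2q + 35/4 → 49/4p - 121/9q^2 + 83/2q + 35/4
  leading term p: subtract (49/12)·f_1 from 49/4p - 121/9q^2 + 83/2q + 35/4 → -121/9q^2 + 1037/12q - 553/4
  leading term q^2: no divisor's leading term divides it; move -121/9q^2 to the remainder.
  leading term q: no divisor's leading term divides it; move 1037/12q to the remainder.
  leading term 1: no divisor's leading term divides it; move -553/4 to the remainder.
  remainder -121/9q^2 + 1037/12q - 553/4 ≠ 0; add h_4 = -121/9q^2 + 1037/12q - 553/4 to the basis.

S(f_1,f_3): lcm = p. S = -37/15q + 37/5.
  leading term q: no divisor's leading term divides it; move -37/15q to the remainder.
  leading term 1: no divisor's leading term divides it; move 37/5 to the remainder.
  remainder -37/15q + 37/5 ≠ 0; add h_5 = -37/15q + 37/5 to the basis.

The other S-polynomials (S(f_2,f_3), S(f_1,h_4), S(f_2,h_4), S(f_3,h_4), S(f_1,h_5), S(f_2,h_5), S(f_3,h_5), S(h_4,h_5)) all reduce to 0 modulo the current basis, so we have a Gröbner basis.
Inter-reduce: drop elements whose leading term is divisible by another's, tail-reduce, and make monic.
Reduced Gröbner basis: {p + 1, q - 3}.

Elimination: the polynomial q - 3 lies in the elimination ideal for q, so q ∈ {3}. For each such q, the remaining basis elements (now univariate) give the rest of the solution.
  q = 3: the earlier basis element becomes p + 1 = 0, giving p = -1 — point (-1, 3).
Substituting each solution back into the original system confirms all equations vanish.

{(-1, 3)}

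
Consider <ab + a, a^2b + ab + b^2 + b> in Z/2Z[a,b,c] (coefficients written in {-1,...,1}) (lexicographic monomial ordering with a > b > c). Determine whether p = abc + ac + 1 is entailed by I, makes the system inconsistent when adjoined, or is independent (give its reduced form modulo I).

Adjoining abc + ac + 1 makes the ideal the whole ring: the system is inconsistent.

First compute the reduced Gröbner basis of I by Buchberger's algorithm.
f_1 = ab + a, LT = ab.
f_2 = a^2b + ab + b^2 + b, LT = a^2b.

S(f_1,f_2): lcm = a^2b. S = a^2 + ab + b^2 + b.
  reduce S modulo (f_1, f_2):
  remainder a^2 + a + b^2 + b ≠ 0; add h_3 = a^2 + a + b^2 + b to the basis.

S(f_1,h_3): lcm = a^2b. S = a^2 + ab + b^3 + b^2.
  reduce S modulo (f_1, f_2, h_3):
  remainder b^3 + b ≠ 0; add h_4 = b^3 + b to the basis.

The other S-polynomials (S(f_2,h_3), S(f_1,h_4), S(f_2,h_4), S(h_3,h_4)) all reduce to 0 modulo the current basis, so we have a Gröbner basis.
Inter-reduce: drop elements whose leading term is divisible by another's, tail-reduce, and make monic.
Reduced Gröbner basis: {a^2 + a + b^2 + b, ab + a, b^3 + b}.
Label its elements g_1 = a^2 + a + b^2 + b, g_2 = ab + a, g_3 = b^3 + b.

Reduce p = abc + ac + 1 modulo G:
  leading term abc: subtract (c)·g_2 from abc + ac + 1 → 1
  leading term 1: no divisor's leading term divides it; move 1 to the remainder.
  normal form = 1.
The normal form is nonzero, so p ∉ I. Since p minus its normal form lies in I, I + (p) = I + (r) where r = 1; decide whether this ideal is the whole ring.
Here r = 1 is a nonzero constant, hence a unit: 1 ∈ I + (p), the Gröbner basis of I + (p) is {1}, and the enlarged system has no common solution — adjoining p is inconsistent.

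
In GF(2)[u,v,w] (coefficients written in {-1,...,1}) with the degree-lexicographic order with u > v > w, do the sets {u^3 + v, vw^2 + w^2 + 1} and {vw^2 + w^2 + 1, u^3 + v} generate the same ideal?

Since reduced Gröbner bases are canonical representatives of ideals under a given ordering, it suffices to compute and compare them.
Buchberger on the first generating set:
f_1 = u^3 + v, LT = u^3.
f_2 = vw^2 + w^2 + 1, LT = vw^2.

S(f_1,f_2): leading monomials are coprime, so the S-polynomial reduces to 0 (Buchberger's first criterion).
Every S-polynomial of the final basis reduces to 0, so we have a Gröbner basis.
Inter-reduce: drop elements whose leading term is divisible by another's, tail-reduce, and make monic.
Reduced Gröbner basis: {u^3 + v, vw^2 + w^2 + 1}.

Buchberger on the second generating set:
h_1 = vw^2 + w^2 + 1, LT = vw^2.
h_2 = u^3 + v, LT = u^3.

S(h_1,h_2): leading monomials are coprime, so the S-polynomial reduces to 0 (Buchberger's first criterion).
Every S-polynomial of the final basis reduces to 0, so we have a Gröbner basis.
Inter-reduce: drop elements whose leading term is divisible by another's, tail-reduce, and make monic.
Reduced Gröbner basis: {u^3 + v, vw^2 + w^2 + 1}.

The two bases agree; hence the ideals are identical.

Yes, the ideals are equal.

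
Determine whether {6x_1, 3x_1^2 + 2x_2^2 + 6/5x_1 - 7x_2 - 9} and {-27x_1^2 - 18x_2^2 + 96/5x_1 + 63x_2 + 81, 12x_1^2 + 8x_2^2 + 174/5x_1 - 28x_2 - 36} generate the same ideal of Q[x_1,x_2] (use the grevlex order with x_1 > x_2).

For a fixed monomial order, each ideal has a unique reduced Gröbner basis; comparing bases decides equality.
Buchberger on the first generating set:
f_1 = 6x_1, LT = x_1.
f_2 = 3x_1^2 + 2x_2^2 + 6/5x_1 - 7x_2 - 9, LT = x_1^2.

S(f_1,f_2): lcm = x_1^2. S = -2/3x_2^2 - 2/5x_1 + 7/3x_2 + 3.
  leading term x_2^2: no divisor's leading term divides it; move -2/3x_2^2 to the remainder.
  leading term x_1: subtract (-1/15)·f_1 from -2/5x_1 + 7/3x_2 + 3 → 7/3x_2 + 3
  leading term x_2: no divisor's leading term divides it; move 7/3x_2 to the remainder.
  leading term 1: no divisor's leading term divides it; move 3 to the remainder.
  remainder -2/3x_2^2 + 7/3x_2 + 3 ≠ 0; add g_3 = -2/3x_2^2 + 7/3x_2 + 3 to the basis.

The other S-polynomials (S(f_1,g_3), S(f_2,g_3)) all reduce to 0 modulo the current basis, so we have a Gröbner basis.
Inter-reduce: drop elements whose leading term is divisible by another's, tail-reduce, and make monic.
Reduced Gröbner basis: {x_2^2 - 7/2x_2 - 9/2, x_1}.

Buchberger on the second generating set:
h_1 = -27x_1^2 - 18x_2^2 + 96/5x_1 + 63x_2 + 81, LT = x_1^2.
h_2 = 12x_1^2 + 8x_2^2 + 174/5x_1 - 28x_2 - 36, LT = x_1^2.

S(h_1,h_2): lcm = x_1^2. S = -65/18x_1.
  leading term x_1: no divisor's leading term divides it; move -65/18x_1 to the remainder.
  remainder -65/18x_1 ≠ 0; add k_3 = -65/18x_1 to the basis.

S(h_1,k_3): lcm = x_1^2. S = 2/3x_2^2 - 32/45x_1 - 7/3x_2 - 3.
  leading term x_2^2: no divisor's leading term divides it; move 2/3x_2^2 to the remainder.
  leading term x_1: subtract (64/325)·k_3 from -32/45x_1 - 7/3x_2 - 3 → -7/3x_2 - 3
  leading term x_2: no divisor's leading term divides it; move -7/3x_2 to the remainder.
  leading term 1: no divisor's leading term divides it; move -3 to the remainder.
  remainder 2/3x_2^2 - 7/3x_2 - 3 ≠ 0; add k_4 = 2/3x_2^2 - 7/3x_2 - 3 to the basis.

The other S-polynomials (S(h_2,k_3), S(h_1,k_4), S(h_2,k_4), S(k_3,k_4)) all reduce to 0 modulo the current basis, so we have a Gröbner basis.
Inter-reduce: drop elements whose leading term is divisible by another's, tail-reduce, and make monic.
Reduced Gröbner basis: {x_2^2 - 7/2x_2 - 9/2, x_1}.

The two bases agree; hence the ideals are identical.

Yes, the ideals are equal.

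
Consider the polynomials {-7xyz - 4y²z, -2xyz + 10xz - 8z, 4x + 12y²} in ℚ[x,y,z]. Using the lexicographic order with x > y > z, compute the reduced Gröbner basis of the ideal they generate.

This is the nonlinear analogue of row-reducing a linear system.

f_1 = -7xyz - 4y²z, LT = xyz.
f_2 = -2xyz + 10xz - 8z, LT = xyz.
f_3 = 4x + 12y², LT = x.

S(f_1,f_2): lcm = xyz. S = 5xz + 4/7y²z - 4z.
  leading term xz: subtract (5/4z)·f_3 from 5xz + 4/7y²z - 4z → -101/7y²z - 4z
  leading term y²z: no divisor's leading term divides it; move -101/7y²z to the remainder.
  leading term z: no divisor's leading term divides it; move -4z to the remainder.
  remainder -101/7y²z - 4z ≠ 0; add g_4 = -101/7y²z - 4z to the basis.

S(f_1,f_3): lcm = xyz. S = -3y³z + 4/7y²z.
  leading term y³z: subtract (21/101y)·g_4 from -3y³z + 4/7y²z → 4/7y²z + 84/101yz
  leading term y²z: subtract (-4/101)·g_4 from 4/7y²z + 84/101yz → 84/101yz - 16/101z
  leading term yz: no divisor's leading term divides it; move 84/101yz to the remainder.
  leading term z: no divisor's leading term divides it; move -16/101z to the remainder.
  remainder 84/101yz - 16/101z ≠ 0; add g_5 = 84/101yz - 16/101z to the basis.

S(f_2,f_3): lcm = xyz. S = -5xz - 3y³z + 4z.
  leading term xz: subtract (-5/4z)·f_3 from -5xz - 3y³z + 4z → -3y³z + 15y²z + 4z
  leading term y³z: subtract (21/101y)·g_4 from -3y³z + 15y²z + 4z → 15y²z + 84/101yz + 4z
  leading term y²z: subtract (-105/101)·g_4 from 15y²z + 84/101yz + 4z → 84/101yz - 16/101z
  leading term yz: subtract (1)·g_5 from 84/101yz - 16/101z → 0
  remainder 0.

S(f_1,g_4): lcm = xy²z. S = -28/101xz + 4/7y³z.
  leading term xz: subtract (-7/101z)·f_3 from -28/101xz + 4/7y³z → 4/7y³z + 84/101y²z
  leading term y³z: subtract (-4/101y)·g_4 from 4/7y³z + 84/101y²z → 84/101y²z - 16/101yz
  leading term y²z: subtract (-588/10201)·g_4 from 84/101y²z - 16/101yz → -16/101yz - 2352/10201z
  leading term yz: subtract (-4/21)·g_5 from -16/101yz - 2352/10201z → -55856/214221z
  leading term z: no divisor's leading term divides it; move -55856/214221z to the remainder.
  remainder -55856/214221z ≠ 0; add g_6 = -55856/214221z to the basis.

S(f_2,g_4): lcm = xy²z. S = -5xyz - 28/101xz + 4yz.
  leading term xyz: subtract (5/7)·f_1 from -5xyz - 28/101xz + 4yz → -28/101xz + 20/7y²z + 4yz
  leading term xz: subtract (-7/101z)·f_3 from -28/101xz + 20/7y²z + 4yz → 2608/707y²z + 4yz
  leading term y²z: subtract (-2608/10201)·g_4 from 2608/707y²z + 4yz → 4yz - 10432/10201z
  leading term yz: subtract (101/21)·g_5 from 4yz - 10432/10201z → -55856/214221z
  leading term z: subtract (1)·g_6 from -55856/214221z → 0
  remainder 0.

S(f_3,g_4): leading monomials are coprime, so the S-polynomial reduces to 0 (Buchberger's first criterion).
S(f_1,g_5): lcm = xyz. S = 4/21xz + 4/7y²z.
  leading term xz: subtract (1/21z)·f_3 from 4/21xz + 4/7y²z → 0
  remainder 0.

S(f_2,g_5): lcm = xyz. S = -101/21xz + 4z.
  leading term xz: subtract (-101/84z)·f_3 from -101/21xz + 4z → 101/7y²z + 4z
  leading term y²z: subtract (-1)·g_4 from 101/7y²z + 4z → 0
  remainder 0.

S(f_3,g_5): leading monomials are coprime, so the S-polynomial reduces to 0 (Buchberger's first criterion).
S(g_4,g_5): lcm = y²z. S = 4/21yz + 28/101z.
  leading term yz: subtract (101/441)·g_5 from 4/21yz + 28/101z → 13964/44541z
  leading term z: subtract (-101/84)·g_6 from 13964/44541z → 0
  remainder 0.

S(f_1,g_6): lcm = xyz. S = 4/7y²z.
  leading term y²z: subtract (-4/101)·g_4 from 4/7y²z → -16/101z
  leading term z: subtract (2121/3491)·g_6 from -16/101z → 0
  remainder 0.

S(f_2,g_6): lcm = xyz. S = -5xz + 4z.
  leading term xz: subtract (-5/4z)·f_3 from -5xz + 4z → 15y²z + 4z
  leading term y²z: subtract (-105/101)·g_4 from 15y²z + 4z → -16/101z
  leading term z: subtract (2121/3491)·g_6 from -16/101z → 0
  remainder 0.

S(f_3,g_6): leading monomials are coprime, so the S-polynomial reduces to 0 (Buchberger's first criterion).
S(g_4,g_6): lcm = y²z. S = 28/101z.
  leading term z: subtract (-14847/13964)·g_6 from 28/101z → 0
  remainder 0.

S(g_5,g_6): lcm = yz. S = -4/21z.
  leading term z: subtract (10201/13964)·g_6 from -4/21z → 0
  remainder 0.

Every S-polynomial of the final basis reduces to 0, so we have a Gröbner basis.
Inter-reduce: drop elements whose leading term is divisible by another's, tail-reduce, and make monic.

G = {x + 3y², z}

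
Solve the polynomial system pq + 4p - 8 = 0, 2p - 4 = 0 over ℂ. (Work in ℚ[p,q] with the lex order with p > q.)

Compute a lex Gröbner basis by Buchberger's algorithm.
f_1 = pq + 4p - 8, LT = pq.
f_2 = 2p - 4, LT = p.

S(f_1,f_2): lcm = pq. S = 4p + 2q - 8.
  leading term p: subtract (2)·f_2 from 4p + 2q - 8 → 2q
  leading term q: no divisor's leading term divides it; move 2q to the remainder.
  remainder 2q ≠ 0; add h_3 = 2q to the basis.

S(f_1,h_3): lcm = pq. S = 4p - 8.
  leading term p: subtract (2)·f_2 from 4p - 8 → 0
  remainder 0.

S(f_2,h_3): leading monomials are coprime, so the S-polynomial reduces to 0 (Buchberger's first criterion).
Every S-polynomial of the final basis reduces to 0, so we have a Gröbner basis.
Inter-reduce: drop elements whose leading term is divisible by another's, tail-reduce, and make monic.
Reduced Gröbner basis: {p - 2, q}.

A lex Gröbner basis eliminates variables successively. Here q depends only on q, with roots {0}; lifting each root through the earlier basis elements recovers the full solutions.
  q = 0: the earlier basis element becomes p - 2 = 0, giving p = 2 — point (2, 0).
Each listed point satisfies every original equation (direct substitution).

{(2, 0)}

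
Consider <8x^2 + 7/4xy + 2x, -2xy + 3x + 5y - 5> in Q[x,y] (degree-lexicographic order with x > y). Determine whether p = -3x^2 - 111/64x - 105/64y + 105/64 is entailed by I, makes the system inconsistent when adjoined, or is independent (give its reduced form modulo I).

-3x^2 - 111/64x - 105/64y + 105/64 lies in I (it reduces to 0).

First compute the reduced Gröbner basis of I by Buchberger's algorithm.
f_1 = 8x^2 + 7/4xy + 2x, LT = x^2.
f_2 = -2xy + 3x + 5y - 5, LT = xy.

S(f_1,f_2): lcm = x^2y. S = 7/32xy^2 + 3/2x^2 + 11/4xy - 5/2x.
  leading term xy^2: subtract (-7/64y)·f_2 from 7/32xy^2 + 3/2x^2 + 11/4xy - 5/2x → 3/2x^2 + 197/64xy + 35/64y^2 - 5/2x - 35/64y
  leading term x^2: subtract (3/16)·f_1 from 3/2x^2 + 197/64xy + 35/64y^2 - 5/2x - 35/64y → 11/4xy + 35/64y^2 - 23/8x - 35/64y
  leading term xy: subtract (-11/8)·f_2 from 11/4xy + 35/64y^2 - 23/8x - 35/64y → 35/64y^2 + 5/4x + 405/64y - 55/8
  leading term y^2: no divisor's leading term divides it; move 35/64y^2 to the remainder.
  leading term x: no divisor's leading term divides it; move 5/4x to the remainder.
  leading term y: no divisor's leading term divides it; move 405/64y to the remainder.
  leading term 1: no divisor's leading term divides it; move -55/8 to the remainder.
  remainder 35/64y^2 + 5/4x + 405/64y - 55/8 ≠ 0; add h_3 = 35/64y^2 + 5/4x + 405/64y - 55/8 to the basis.

The other S-polynomials (S(f_1,h_3), S(f_2,h_3)) all reduce to 0 modulo the current basis, so we have a Gröbner basis.
Inter-reduce: drop elements whose leading term is divisible by another's, tail-reduce, and make monic.
Reduced Gröbner basis: {x^2 + 37/64x + 35/64y - 35/64, xy - 3/2x - 5/2y + 5/2, y^2 + 16/7x + 81/7y - 88/7}.
Label its elements g_1 = x^2 + 37/64x + 35/64y - 35/64, g_2 = xy - 3/2x - 5/2y + 5/2, g_3 = y^2 + 16/7x + 81/7y - 88/7.

Reduce p = -3x^2 - 111/64x - 105/64y + 105/64 modulo G:
  leading term x^2: subtract (-3)·g_1 from -3x^2 - 111/64x - 105/64y + 105/64 → 0
  normal form = 0.
Since the normal form is 0, p ∈ I.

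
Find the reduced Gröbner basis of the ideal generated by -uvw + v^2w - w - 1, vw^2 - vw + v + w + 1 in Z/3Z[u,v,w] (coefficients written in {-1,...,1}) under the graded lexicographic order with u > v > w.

f_1 = -uvw + v^2w - w - 1, LT = uvw.
f_2 = vw^2 - vw + v + w + 1, LT = vw^2.

S(f_1,f_2): lcm = uvw^2. S = -v^2w^2 + uvw - uv - uw + w^2 - u + w.
  leading term v^2w^2: subtract (-v)·f_2 from -v^2w^2 + uvw - uv - uw + w^2 - u + w → uvw - v^2w - uv - uw + v^2 + vw + w^2 - u + v + w
  leading term uvw: subtract (-1)·f_1 from uvw - v^2w - uv - uw + v^2 + vw + w^2 - u + v + w → -uv - uw + v^2 + vw + w^2 - u + v - 1
  leading term uv: no divisor's leading term divides it; move -uv to the remainder.
  leading term uw: no divisor's leading term divides it; move -uw to the remainder.
  leading term v^2: no divisor's leading term divides it; move v^2 to the remainder.
  leading term vw: no divisor's leading term divides it; move vw to the remainder.
  leading term w^2: no divisor's leading term divides it; move w^2 to the remainder.
  leading term u: no divisor's leading term divides it; move -u to the remainder.
  leading term v: no divisor's leading term divides it; move v to the remainder.
  leading term 1: no divisor's leading term divides it; move -1 to the remainder.
  remainder -uv - uw + v^2 + vw + w^2 - u + v - 1 ≠ 0; add g_3 = -uv - uw + v^2 + vw + w^2 - u + v - 1 to the basis.

S(f_1,g_3): lcm = uvw. S = -uw^2 + vw^2 + w^3 - uw + vw + 1.
  leading term uw^2: no divisor's leading term divides it; move -uw^2 to the remainder.
  leading term vw^2: subtract (1)·f_2 from vw^2 + w^3 - uw + vw + 1 → w^3 - uw - vw - v - w
  leading term w^3: no divisor's leading term divides it; move w^3 to the remainder.
  leading term uw: no divisor's leading term divides it; move -uw to the remainder.
  leading term vw: no divisor's leading term divides it; move -vw to the remainder.
  leading term v: no divisor's leading term divides it; move -v to the remainder.
  leading term w: no divisor's leading term divides it; move -w to the remainder.
  remainder -uw^2 + w^3 - uw - vw - v - w ≠ 0; add g_4 = -uw^2 + w^3 - uw - vw - v - w to the basis.

The other S-polynomials (S(f_2,g_3), S(f_1,g_4), S(f_2,g_4), S(g_3,g_4)) all reduce to 0 modulo the current basis, so we have a Gröbner basis.
Inter-reduce: drop elements whose leading term is divisible by another's, tail-reduce, and make monic.

G = {uw^2 - w^3 + uw + vw + v + w, vw^2 - vw + v + w + 1, uv + uw - v^2 - vw - w^2 + u - v + 1}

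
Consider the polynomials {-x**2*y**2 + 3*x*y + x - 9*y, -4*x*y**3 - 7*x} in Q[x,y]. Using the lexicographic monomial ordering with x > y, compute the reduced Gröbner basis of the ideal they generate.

G = {x**2 + 12/7*x*y**2 + 4/7*x*y - 36/7*y**2, x*y**3 + 7/4*x, y**4 + 7/4*y}

f_1 = -x**2*y**2 + 3*x*y + x - 9*y, LT = x**2*y**2.
f_2 = -4*x*y**3 - 7*x, LT = x*y**3.

S(f_1,f_2): lcm = x**2*y**3. S = -7/4*x**2 - 3*x*y**2 - x*y + 9*y**2.
  leading term x**2: no divisor's leading term divides it; move -7/4*x**2 to the remainder.
  leading term x*y**2: no divisor's leading term divides it; move -3*x*y**2 to the remainder.
  leading term x*y: no divisor's leading term divides it; move -x*y to the remainder.
  leading term y**2: no divisor's leading term divides it; move 9*y**2 to the remainder.
  remainder -7/4*x**2 - 3*x*y**2 - x*y + 9*y**2 ≠ 0; add g_3 = -7/4*x**2 - 3*x*y**2 - x*y + 9*y**2 to the basis.

S(f_1,g_3): lcm = x**2*y**2. S = -12/7*x*y**4 - 4/7*x*y**3 - 3*x*y - x + 36/7*y**4 + 9*y.
  leading term x*y**4: subtract (3/7*y)·f_2 from -12/7*x*y**4 - 4/7*x*y**3 - 3*x*y - x + 36/7*y**4 + 9*y → -4/7*x*y**3 - x + 36/7*y**4 + 9*y
  leading term x*y**3: subtract (1/7)·f_2 from -4/7*x*y**3 - x + 36/7*y**4 + 9*y → 36/7*y**4 + 9*y
  leading term y**4: no divisor's leading term divides it; move 36/7*y**4 to the remainder.
  leading term y: no divisor's leading term divides it; move 9*y to the remainder.
  remainder 36/7*y**4 + 9*y ≠ 0; add g_4 = 36/7*y**4 + 9*y to the basis.

S(f_2,g_3): lcm = x**2*y**3. S = 7/4*x**2 - 12/7*x*y**5 - 4/7*x*y**4 + 36/7*y**5.
  leading term x**2: subtract (-1)·g_3 from 7/4*x**2 - 12/7*x*y**5 - 4/7*x*y**4 + 36/7*y**5 → -12/7*x*y**5 - 4/7*x*y**4 - 3*x*y**2 - x*y + 36/7*y**5 + 9*y**2
  leading term x*y**5: subtract (3/7*y**2)·f_2 from -12/7*x*y**5 - 4/7*x*y**4 - 3*x*y**2 - x*y + 36/7*y**5 + 9*y**2 → -4/7*x*y**4 - x*y + 36/7*y**5 + 9*y**2
  leading term x*y**4: subtract (1/7*y)·f_2 from -4/7*x*y**4 - x*y + 36/7*y**5 + 9*y**2 → 36/7*y**5 + 9*y**2
  leading term y**5: subtract (y)·g_4 from 36/7*y**5 + 9*y**2 → 0
  remainder 0.

S(f_1,g_4): lcm = x**2*y**4. S = -7/4*x**2*y - 3*x*y**3 - x*y**2 + 9*y**3.
  leading term x**2*y: subtract (y)·g_3 from -7/4*x**2*y - 3*x*y**3 - x*y**2 + 9*y**3 → 0
  remainder 0.

S(f_2,g_4): lcm = x*y**4. S = 0.
  remainder 0.

S(g_3,g_4): leading monomials are coprime, so the S-polynomial reduces to 0 (Buchberger's first criterion).
Every S-polynomial of the final basis reduces to 0, so we have a Gröbner basis.
Inter-reduce: drop elements whose leading term is divisible by another's, tail-reduce, and make monic.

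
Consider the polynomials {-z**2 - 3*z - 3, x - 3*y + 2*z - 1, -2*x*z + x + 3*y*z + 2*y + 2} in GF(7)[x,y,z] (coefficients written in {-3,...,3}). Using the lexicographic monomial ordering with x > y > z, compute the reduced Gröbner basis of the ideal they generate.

G = {x + z + 1, y + 2*z + 3, z**2 + 3*z + 3}

Buchberger's algorithm terminates because the ascending chain of leading-term ideals stabilizes.

f_1 = -z**2 - 3*z - 3, LT = z**2.
f_2 = x - 3*y + 2*z - 1, LT = x.
f_3 = -2*x*z + x + 3*y*z + 2*y + 2, LT = x*z.

S(f_1,f_3): lcm = x*z**2. S = 3*x - 2*y*z**2 + y*z + z.
  reduce S modulo (f_1, f_2, f_3):
  remainder y + 2*z + 3 ≠ 0; add g_4 = y + 2*z + 3 to the basis.

The other S-polynomials (S(f_1,f_2), S(f_2,f_3), S(f_1,g_4), S(f_2,g_4), S(f_3,g_4)) all reduce to 0 modulo the current basis, so we have a Gröbner basis.
Inter-reduce: drop elements whose leading term is divisible by another's, tail-reduce, and make monic.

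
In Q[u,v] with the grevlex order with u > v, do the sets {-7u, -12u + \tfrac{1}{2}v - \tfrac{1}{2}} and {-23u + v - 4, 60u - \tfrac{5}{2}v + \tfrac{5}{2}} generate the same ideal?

For a fixed monomial order, each ideal has a unique reduced Gröbner basis; comparing bases decides equality.
Buchberger on the first generating set:
f_1 = -7u, LT = u.
f_2 = -12u + \tfrac{1}{2}v - \tfrac{1}{2}, LT = u.

S(f_1,f_2): lcm = u. S = \tfrac{1}{24}v - \tfrac{1}{24}.
  reduce S modulo (f_1, f_2):
  remainder \tfrac{1}{24}v - \tfrac{1}{24} ≠ 0; add g_3 = \tfrac{1}{24}v - \tfrac{1}{24} to the basis.

The other S-polynomials (S(f_1,g_3), S(f_2,g_3)) all reduce to 0 modulo the current basis, so we have a Gröbner basis.
Inter-reduce: drop elements whose leading term is divisible by another's, tail-reduce, and make monic.
Reduced Gröbner basis: {u, v - 1}.

Buchberger on the second generating set:
h_1 = -23u + v - 4, LT = u.
h_2 = 60u - \tfrac{5}{2}v + \tfrac{5}{2}, LT = u.

S(h_1,h_2): lcm = u. S = -\tfrac{1}{552}v + \tfrac{73}{552}.
  reduce S modulo (h_1, h_2):
  remainder -\tfrac{1}{552}v + \tfrac{73}{552} ≠ 0; add k_3 = -\tfrac{1}{552}v + \tfrac{73}{552} to the basis.

The other S-polynomials (S(h_1,k_3), S(h_2,k_3)) all reduce to 0 modulo the current basis, so we have a Gröbner basis.
Inter-reduce: drop elements whose leading term is divisible by another's, tail-reduce, and make monic.
Reduced Gröbner basis: {u - 3, v - 73}.

Since the reduced bases disagree, the two ideals are not the same.

No, the ideals differ.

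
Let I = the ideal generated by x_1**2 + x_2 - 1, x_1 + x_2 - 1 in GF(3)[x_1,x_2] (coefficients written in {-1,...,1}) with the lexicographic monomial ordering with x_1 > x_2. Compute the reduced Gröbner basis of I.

Buchberger's algorithm terminates because the ascending chain of leading-term ideals stabilizes.

f_1 = x_1**2 + x_2 - 1, LT = x_1**2.
f_2 = x_1 + x_2 - 1, LT = x_1.

S(f_1,f_2): lcm = x_1**2. S = -x_1*x_2 + x_1 + x_2 - 1.
  reduce S modulo (f_1, f_2):
  remainder x_2**2 - x_2 ≠ 0; add g_3 = x_2**2 - x_2 to the basis.

The other S-polynomials (S(f_1,g_3), S(f_2,g_3)) all reduce to 0 modulo the current basis, so we have a Gröbner basis.
Inter-reduce: drop elements whose leading term is divisible by another's, tail-reduce, and make monic.

G = {x_1 + x_2 - 1, x_2**2 - x_2}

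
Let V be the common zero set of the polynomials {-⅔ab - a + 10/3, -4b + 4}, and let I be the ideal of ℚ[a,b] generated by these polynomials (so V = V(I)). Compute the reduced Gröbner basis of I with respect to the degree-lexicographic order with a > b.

f_1 = -⅔ab - a + 10/3, LT = ab.
f_2 = -4b + 4, LT = b.

S(f_1,f_2): lcm = ab. S = 5/2a - 5.
  reduce S modulo (f_1, f_2):
  remainder 5/2a - 5 ≠ 0; add g_3 = 5/2a - 5 to the basis.

The other S-polynomials (S(f_1,g_3), S(f_2,g_3)) all reduce to 0 modulo the current basis, so we have a Gröbner basis.
Inter-reduce: drop elements whose leading term is divisible by another's, tail-reduce, and make monic.

G = {a - 2, b - 1}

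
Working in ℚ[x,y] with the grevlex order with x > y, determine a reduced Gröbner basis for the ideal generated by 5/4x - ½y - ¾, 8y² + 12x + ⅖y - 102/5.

G = {y² + 13/20y - 33/20, x - ⅖y - ⅗}

f_1 = 5/4x - ½y - ¾, LT = x.
f_2 = 8y² + 12x + ⅖y - 102/5, LT = y².

The S-polynomials (S(f_1,f_2)) all reduce to 0 modulo the current basis, so we have a Gröbner basis.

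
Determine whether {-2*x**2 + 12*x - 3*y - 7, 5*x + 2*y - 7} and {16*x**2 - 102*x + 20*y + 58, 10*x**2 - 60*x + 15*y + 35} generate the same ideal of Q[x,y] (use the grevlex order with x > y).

No, the ideals differ.

For a fixed monomial order, each ideal has a unique reduced Gröbner basis; comparing bases decides equality.
Buchberger on the first generating set:
f_1 = -2*x**2 + 12*x - 3*y - 7, LT = x**2.
f_2 = 5*x + 2*y - 7, LT = x.

S(f_1,f_2): lcm = x**2. S = -2/5*x*y - 23/5*x + 3/2*y + 7/2.
  reduce S modulo (f_1, f_2):
  remainder 4/25*y**2 + 139/50*y - 147/50 ≠ 0; add g_3 = 4/25*y**2 + 139/50*y - 147/50 to the basis.

The other S-polynomials (S(f_1,g_3), S(f_2,g_3)) all reduce to 0 modulo the current basis, so we have a Gröbner basis.
Inter-reduce: drop elements whose leading term is divisible by another's, tail-reduce, and make monic.
Reduced Gröbner basis: {y**2 + 139/8*y - 147/8, x + 2/5*y - 7/5}.

Buchberger on the second generating set:
h_1 = 16*x**2 - 102*x + 20*y + 58, LT = x**2.
h_2 = 10*x**2 - 60*x + 15*y + 35, LT = x**2.

S(h_1,h_2): lcm = x**2. S = -3/8*x - 1/4*y + 1/8.
  reduce S modulo (h_1, h_2):
  remainder -3/8*x - 1/4*y + 1/8 ≠ 0; add k_3 = -3/8*x - 1/4*y + 1/8 to the basis.

S(h_1,k_3): lcm = x**2. S = -2/3*x*y - 145/24*x + 5/4*y + 29/8.
  reduce S modulo (h_1, h_2, k_3):
  remainder 4/9*y**2 + 91/18*y + 29/18 ≠ 0; add k_4 = 4/9*y**2 + 91/18*y + 29/18 to the basis.

The other S-polynomials (S(h_2,k_3), S(h_1,k_4), S(h_2,k_4), S(k_3,k_4)) all reduce to 0 modulo the current basis, so we have a Gröbner basis.
Inter-reduce: drop elements whose leading term is divisible by another's, tail-reduce, and make monic.
Reduced Gröbner basis: {y**2 + 91/8*y + 29/8, x + 2/3*y - 1/3}.

Since the reduced bases disagree, the two ideals are not the same.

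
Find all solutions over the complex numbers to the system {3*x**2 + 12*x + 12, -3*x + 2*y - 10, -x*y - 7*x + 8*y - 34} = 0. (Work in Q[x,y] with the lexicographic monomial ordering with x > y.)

Compute a lex Gröbner basis by Buchberger's algorithm.
f_1 = 3*x**2 + 12*x + 12, LT = x**2.
f_2 = -3*x + 2*y - 10, LT = x.
f_3 = -x*y - 7*x + 8*y - 34, LT = x*y.

S(f_1,f_2): lcm = x**2. S = 2/3*x*y + 2/3*x + 4.
  reduce S modulo (f_1, f_2, f_3):
  remainder 4/9*y**2 - 16/9*y + 16/9 ≠ 0; add h_4 = 4/9*y**2 - 16/9*y + 16/9 to the basis.

S(f_1,f_3): lcm = x**2*y. S = -7*x**2 + 12*x*y - 34*x + 4*y.
  reduce S modulo (f_1, f_2, f_3, h_4):
  remainder -8*y + 16 ≠ 0; add h_5 = -8*y + 16 to the basis.

The other S-polynomials (S(f_2,f_3), S(f_1,h_4), S(f_2,h_4), S(f_3,h_4), S(f_1,h_5), S(f_2,h_5), S(f_3,h_5), S(h_4,h_5)) all reduce to 0 modulo the current basis, so we have a Gröbner basis.
Inter-reduce: drop elements whose leading term is divisible by another's, tail-reduce, and make monic.
Reduced Gröbner basis: {x + 2, y - 2}.

Elimination: the polynomial y - 2 lies in the elimination ideal for y, so y ∈ {2}. For each such y, the remaining basis elements (now univariate) give the rest of the solution.
  y = 2: the earlier basis element becomes x + 2 = 0, giving x = -2 — point (-2, 2).

{(-2, 2)}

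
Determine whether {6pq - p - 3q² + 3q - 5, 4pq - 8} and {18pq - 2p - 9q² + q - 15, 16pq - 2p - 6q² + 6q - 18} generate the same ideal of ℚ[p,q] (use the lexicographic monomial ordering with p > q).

Two ideals are equal iff their reduced Gröbner bases coincide (the reduced basis is unique for a fixed ordering).
Buchberger on the first generating set:
f_1 = 6pq - p - 3q² + 3q - 5, LT = pq.
f_2 = 4pq - 8, LT = pq.

S(f_1,f_2): lcm = pq. S = -⅙p - ½q² + ½q + 7/6.
  leading term p: no divisor's leading term divides it; move -⅙p to the remainder.
  leading term q²: no divisor's leading term divides it; move -½q² to the remainder.
  leading term q: no divisor's leading term divides it; move ½q to the remainder.
  leading term 1: no divisor's leading term divides it; move 7/6 to the remainder.
  remainder -⅙p - ½q² + ½q + 7/6 ≠ 0; add g_3 = -⅙p - ½q² + ½q + 7/6 to the basis.

S(f_1,g_3): lcm = pq. S = -⅙p - 3q³ + 5/2q² + 15/2q - ⅚.
  leading term p: subtract (1)·g_3 from -⅙p - 3q³ + 5/2q² + 15/2q - ⅚ → -3q³ + 3q² + 7q - 2
  leading term q³: no divisor's leading term divides it; move -3q³ to the remainder.
  leading term q²: no divisor's leading term divides it; move 3q² to the remainder.
  leading term q: no divisor's leading term divides it; move 7q to the remainder.
  leading term 1: no divisor's leading term divides it; move -2 to the remainder.
  remainder -3q³ + 3q² + 7q - 2 ≠ 0; add g_4 = -3q³ + 3q² + 7q - 2 to the basis.

The other S-polynomials (S(f_2,g_3), S(f_1,g_4), S(f_2,g_4), S(g_3,g_4)) all reduce to 0 modulo the current basis, so we have a Gröbner basis.
Inter-reduce: drop elements whose leading term is divisible by another's, tail-reduce, and make monic.
Reduced Gröbner basis: {p + 3q² - 3q - 7, q³ - q² - 7/3q + ⅔}.

Buchberger on the second generating set:
h_1 = 18pq - 2p - 9q² + q - 15, LT = pq.
h_2 = 16pq - 2p - 6q² + 6q - 18, LT = pq.

S(h_1,h_2): lcm = pq. S = 1/72p - ⅛q² - 23/72q + 7/24.
  leading term p: no divisor's leading term divides it; move 1/72p to the remainder.
  leading term q²: no divisor's leading term divides it; move -⅛q² to the remainder.
  leading term q: no divisor's leading term divides it; move -23/72q to the remainder.
  leading term 1: no divisor's leading term divides it; move 7/24 to the remainder.
  remainder 1/72p - ⅛q² - 23/72q + 7/24 ≠ 0; add k_3 = 1/72p - ⅛q² - 23/72q + 7/24 to the basis.

S(h_1,k_3): lcm = pq. S = -1/9p + 9q³ + 45/2q² - 377/18q - ⅚.
  leading term p: subtract (-8)·k_3 from -1/9p + 9q³ + 45/2q² - 377/18q - ⅚ → 9q³ + 43/2q² - 47/2q + 3/2
  leading term q³: no divisor's leading term divides it; move 9q³ to the remainder.
  leading term q²: no divisor's leading term divides it; move 43/2q² to the remainder.
  leading term q: no divisor's leading term divides it; move -47/2q to the remainder.
  leading term 1: no divisor's leading term divides it; move 3/2 to the remainder.
  remainder 9q³ + 43/2q² - 47/2q + 3/2 ≠ 0; add k_4 = 9q³ + 43/2q² - 47/2q + 3/2 to the basis.

The other S-polynomials (S(h_2,k_3), S(h_1,k_4), S(h_2,k_4), S(k_3,k_4)) all reduce to 0 modulo the current basis, so we have a Gröbner basis.
Inter-reduce: drop elements whose leading term is divisible by another's, tail-reduce, and make monic.
Reduced Gröbner basis: {p - 9q² - 23q + 21, q³ + 43/18q² - 47/18q + ⅙}.

Since the reduced bases disagree, the two ideals are not the same.

No, the ideals differ.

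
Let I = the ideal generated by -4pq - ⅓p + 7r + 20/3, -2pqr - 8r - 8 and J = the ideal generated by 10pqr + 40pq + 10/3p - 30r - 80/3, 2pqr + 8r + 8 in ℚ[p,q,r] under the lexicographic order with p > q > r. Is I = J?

Since reduced Gröbner bases are canonical representatives of ideals under a given ordering, it suffices to compute and compare them.
Buchberger on the first generating set:
f_1 = -4pq - ⅓p + 7r + 20/3, LT = pq.
f_2 = -2pqr - 8r - 8, LT = pqr.

S(f_1,f_2): lcm = pqr. S = 1/12pr - 7/4r² - 17/3r - 4.
  leading term pr: no divisor's leading term divides it; move 1/12pr to the remainder.
  leading term r²: no divisor's leading term divides it; move -7/4r² to the remainder.
  leading term r: no divisor's leading term divides it; move -17/3r to the remainder.
  leading term 1: no divisor's leading term divides it; move -4 to the remainder.
  remainder 1/12pr - 7/4r² - 17/3r - 4 ≠ 0; add g_3 = 1/12pr - 7/4r² - 17/3r - 4 to the basis.

S(f_1,g_3): lcm = pqr. S = 1/12pr + 21qr² + 68qr + 48q - 7/4r² - 5/3r.
  leading term pr: subtract (1)·g_3 from 1/12pr + 21qr² + 68qr + 48q - 7/4r² - 5/3r → 21qr² + 68qr + 48q + 4r + 4
  leading term qr²: no divisor's leading term divides it; move 21qr² to the remainder.
  leading term qr: no divisor's leading term divides it; move 68qr to the remainder.
  leading term q: no divisor's leading term divides it; move 48q to the remainder.
  leading term r: no divisor's leading term divides it; move 4r to the remainder.
  leading term 1: no divisor's leading term divides it; move 4 to the remainder.
  remainder 21qr² + 68qr + 48q + 4r + 4 ≠ 0; add g_4 = 21qr² + 68qr + 48q + 4r + 4 to the basis.

The other S-polynomials (S(f_2,g_3), S(f_1,g_4), S(f_2,g_4), S(g_3,g_4)) all reduce to 0 modulo the current basis, so we have a Gröbner basis.
Inter-reduce: drop elements whose leading term is divisible by another's, tail-reduce, and make monic.
Reduced Gröbner basis: {pq + 1/12p - 7/4r - 5/3, pr - 21r² - 68r - 48, qr² + 68/21qr + 16/7q + 4/21r + 4/21}.

Buchberger on the second generating set:
h_1 = 10pqr + 40pq + 10/3p - 30r - 80/3, LT = pqr.
h_2 = 2pqr + 8r + 8, LT = pqr.

S(h_1,h_2): lcm = pqr. S = 4pq + ⅓p - 7r - 20/3.
  leading term pq: no divisor's leading term divides it; move 4pq to the remainder.
  leading term p: no divisor's leading term divides it; move ⅓p to the remainder.
  leading term r: no divisor's leading term divides it; move -7r to the remainder.
  leading term 1: no divisor's leading term divides it; move -20/3 to the remainder.
  remainder 4pq + ⅓p - 7r - 20/3 ≠ 0; add k_3 = 4pq + ⅓p - 7r - 20/3 to the basis.

S(h_1,k_3): lcm = pqr. S = 4pq - 1/12pr + ⅓p + 7/4r² - 4/3r - 8/3.
  leading term pq: subtract (1)·k_3 from 4pq - 1/12pr + ⅓p + 7/4r² - 4/3r - 8/3 → -1/12pr + 7/4r² + 17/3r + 4
  leading term pr: no divisor's leading term divides it; move -1/12pr to the remainder.
  leading term r²: no divisor's leading term divides it; move 7/4r² to the remainder.
  leading term r: no divisor's leading term divides it; move 17/3r to the remainder.
  leading term 1: no divisor's leading term divides it; move 4 to the remainder.
  remainder -1/12pr + 7/4r² + 17/3r + 4 ≠ 0; add k_4 = -1/12pr + 7/4r² + 17/3r + 4 to the basis.

S(h_1,k_4): lcm = pqr. S = 4pq + ⅓p + 21qr² + 68qr + 48q - 3r - 8/3.
  leading term pq: subtract (1)·k_3 from 4pq + ⅓p + 21qr² + 68qr + 48q - 3r - 8/3 → 21qr² + 68qr + 48q + 4r + 4
  leading term qr²: no divisor's leading term divides it; move 21qr² to the remainder.
  leading term qr: no divisor's leading term divides it; move 68qr to the remainder.
  leading term q: no divisor's leading term divides it; move 48q to the remainder.
  leading term r: no divisor's leading term divides it; move 4r to the remainder.
  leading term 1: no divisor's leading term divides it; move 4 to the remainder.
  remainder 21qr² + 68qr + 48q + 4r + 4 ≠ 0; add k_5 = 21qr² + 68qr + 48q + 4r + 4 to the basis.

The other S-polynomials (S(h_2,k_3), S(h_2,k_4), S(k_3,k_4), S(h_1,k_5), S(h_2,k_5), S(k_3,k_5), S(k_4,k_5)) all reduce to 0 modulo the current basis, so we have a Gröbner basis.
Inter-reduce: drop elements whose leading term is divisible by another's, tail-reduce, and make monic.
Reduced Gröbner basis: {pq + 1/12p - 7/4r - 5/3, pr - 21r² - 68r - 48, qr² + 68/21qr + 16/7q + 4/21r + 4/21}.

These coincide, so the ideals are equal.
The choice of monomial ordering does not affect the verdict — as long as both bases are computed under the same ordering, their equality decides ideal equality.

Yes, the ideals are equal.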